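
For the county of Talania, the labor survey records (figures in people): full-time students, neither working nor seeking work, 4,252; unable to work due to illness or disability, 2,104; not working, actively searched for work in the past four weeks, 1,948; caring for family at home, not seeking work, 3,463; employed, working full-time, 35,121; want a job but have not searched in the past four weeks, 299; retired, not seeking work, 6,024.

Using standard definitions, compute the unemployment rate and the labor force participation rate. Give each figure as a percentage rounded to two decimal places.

Unemployment rate ≈ 5.26%; labor force participation rate ≈ 69.66%.

Employed = 35,121.
Unemployed = 1,948.
Labor force = 35,121 + 1,948 = 37,069.
Not in labor force = 4,252 + 2,104 + 3,463 + 299 + 6,024 = 16,142 (those not working and not actively searching are outside the labor force — including those who want a job but have given up searching).
Civilian working-age population = 37,069 + 16,142 = 53,211.
Unemployment rate = 1,948 / 37,069 = 5.26%.
Labor force participation rate = 37,069 / 53,211 = 69.66%.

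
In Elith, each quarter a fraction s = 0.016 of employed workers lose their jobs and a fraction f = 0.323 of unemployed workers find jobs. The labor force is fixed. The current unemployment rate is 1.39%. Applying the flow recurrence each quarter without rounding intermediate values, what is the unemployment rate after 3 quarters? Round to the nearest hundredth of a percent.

With a fixed labor force, u_{t+1} = u_t + s·(1−u_t) − f·u_t = u_t·(1−s−f) + s.
Here 1−s−f = 0.661 and s = 0.016.
u_1 = 0.013900 × 0.661 + 0.016 = 0.025188.
u_2 = 0.025188 × 0.661 + 0.016 = 0.032649.
u_3 = 0.032649 × 0.661 + 0.016 = 0.037581.

Unemployment rate after three quarters ≈ 3.76%.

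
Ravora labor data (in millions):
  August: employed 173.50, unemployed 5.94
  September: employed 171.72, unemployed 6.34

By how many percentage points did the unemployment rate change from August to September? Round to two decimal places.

August: labor force = 173.50 + 5.94 = 179.44; u = 5.94/179.44 = 3.31%.
September: labor force = 171.72 + 6.34 = 178.06; u = 6.34/178.06 = 3.56%.
Change = 3.56% − 3.31% = +0.25 pp.

The unemployment rate changed by +0.25 percentage points.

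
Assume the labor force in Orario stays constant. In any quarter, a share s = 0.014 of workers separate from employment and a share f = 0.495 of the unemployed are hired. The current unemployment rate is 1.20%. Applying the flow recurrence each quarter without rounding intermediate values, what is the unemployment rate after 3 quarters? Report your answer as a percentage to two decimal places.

With a fixed labor force, u_{t+1} = u_t + s·(1−u_t) − f·u_t = u_t·(1−s−f) + s.
Here 1−s−f = 0.491 and s = 0.014.
u_1 = 0.012000 × 0.491 + 0.014 = 0.019892.
u_2 = 0.019892 × 0.491 + 0.014 = 0.023767.
u_3 = 0.023767 × 0.491 + 0.014 = 0.025670.

Unemployment rate after three quarters ≈ 2.57%.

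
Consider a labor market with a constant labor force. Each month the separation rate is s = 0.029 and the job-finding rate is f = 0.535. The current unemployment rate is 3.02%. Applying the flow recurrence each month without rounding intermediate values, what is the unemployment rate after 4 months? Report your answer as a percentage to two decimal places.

With a fixed labor force, u_{t+1} = u_t + s·(1−u_t) − f·u_t = u_t·(1−s−f) + s.
Here 1−s−f = 0.436 and s = 0.029.
u_1 = 0.030200 × 0.436 + 0.029 = 0.042167.
u_2 = 0.042167 × 0.436 + 0.029 = 0.047385.
u_3 = 0.047385 × 0.436 + 0.029 = 0.049660.
u_4 = 0.049660 × 0.436 + 0.029 = 0.050652.

Unemployment rate after four months ≈ 5.07%.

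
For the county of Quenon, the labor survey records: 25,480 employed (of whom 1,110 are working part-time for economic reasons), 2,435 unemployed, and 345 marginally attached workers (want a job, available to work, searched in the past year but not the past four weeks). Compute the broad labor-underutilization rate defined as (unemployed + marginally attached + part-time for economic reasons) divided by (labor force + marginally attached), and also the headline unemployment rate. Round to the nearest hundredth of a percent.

Labor force = 25,480 + 2,435 = 27,915.
Numerator = 2,435 + 345 + 1,110 = 3,890.
Denominator = 27,915 + 345 = 28,260.
Broad rate = 3,890 / 28,260 = 13.77%.
Headline unemployment rate = 2,435 / 27,915 = 8.72%.

Broad underutilization rate ≈ 13.77%; headline unemployment rate ≈ 8.72%.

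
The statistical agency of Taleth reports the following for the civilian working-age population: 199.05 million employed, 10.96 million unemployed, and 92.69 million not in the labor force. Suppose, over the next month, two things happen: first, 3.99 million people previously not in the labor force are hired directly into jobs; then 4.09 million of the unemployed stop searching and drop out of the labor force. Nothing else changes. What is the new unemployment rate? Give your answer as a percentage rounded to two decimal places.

New unemployment rate ≈ 3.27%.

Initially, labor force = 199.05 + 10.96 = 210.01 million, so u = 10.96/210.01 = 5.22%.
After the first change, employed and labor force both rise by 3.99; unemployed unchanged → E = 203.04, U = 10.96, labor force = 214.00 million.
After the second change, unemployed and labor force both fall by 4.09 → E = 203.04, U = 6.87, labor force = 209.91 million.
New unemployment rate = 6.87 / 209.91 = 3.27%.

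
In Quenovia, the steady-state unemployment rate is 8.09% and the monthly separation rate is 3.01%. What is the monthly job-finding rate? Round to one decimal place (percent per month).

Job-finding rate ≈ 34.2% per month.

From u* = s/(s+f): f = s·(1−u)/u.
f = 3.01 × (1 − 0.0809) / 0.0809 = 2.7665 / 0.0809 ≈ 34.2% per month.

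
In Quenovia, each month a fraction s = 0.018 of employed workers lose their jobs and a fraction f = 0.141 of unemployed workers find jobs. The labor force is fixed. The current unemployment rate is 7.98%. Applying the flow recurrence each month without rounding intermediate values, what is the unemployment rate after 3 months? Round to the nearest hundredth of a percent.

Unemployment rate after three months ≈ 9.33%.

With a fixed labor force, u_{t+1} = u_t + s·(1−u_t) − f·u_t = u_t·(1−s−f) + s.
Here 1−s−f = 0.841 and s = 0.018.
u_1 = 0.079800 × 0.841 + 0.018 = 0.085112.
u_2 = 0.085112 × 0.841 + 0.018 = 0.089579.
u_3 = 0.089579 × 0.841 + 0.018 = 0.093336.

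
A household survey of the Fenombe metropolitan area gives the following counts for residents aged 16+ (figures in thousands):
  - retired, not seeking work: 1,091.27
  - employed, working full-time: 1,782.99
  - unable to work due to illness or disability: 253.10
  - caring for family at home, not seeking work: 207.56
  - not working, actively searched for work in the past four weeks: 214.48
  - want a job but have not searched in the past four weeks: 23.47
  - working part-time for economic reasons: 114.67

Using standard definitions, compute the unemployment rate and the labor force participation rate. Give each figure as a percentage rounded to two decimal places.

Unemployment rate ≈ 10.15%; labor force participation rate ≈ 57.28%.

Employed = 1,782.99 + 114.67 = 1,897.66 thousand (anyone who worked, including part-time for economic reasons, counts as employed).
Unemployed = 214.48 thousand.
Labor force = 1,897.66 + 214.48 = 2,112.14 thousand.
Not in labor force = 1,091.27 + 253.10 + 207.56 + 23.47 = 1,575.40 thousand (those not working and not actively searching are outside the labor force — including those who want a job but have given up searching).
Civilian working-age population = 2,112.14 + 1,575.40 = 3,687.54 thousand.
Unemployment rate = 214.48 / 2,112.14 = 10.15%.
Labor force participation rate = 2,112.14 / 3,687.54 = 57.28%.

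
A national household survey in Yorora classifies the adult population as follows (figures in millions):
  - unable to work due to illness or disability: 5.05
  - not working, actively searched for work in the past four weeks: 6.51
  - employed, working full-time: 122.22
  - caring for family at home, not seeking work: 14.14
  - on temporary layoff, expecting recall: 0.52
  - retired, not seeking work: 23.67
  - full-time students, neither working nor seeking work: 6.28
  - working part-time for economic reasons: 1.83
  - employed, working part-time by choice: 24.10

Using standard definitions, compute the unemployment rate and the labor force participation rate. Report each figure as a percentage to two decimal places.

Unemployment rate ≈ 4.53%; labor force participation rate ≈ 75.95%.

Employed = 122.22 + 1.83 + 24.10 = 148.15 million (anyone who worked, including part-time for economic reasons, counts as employed).
Unemployed = 6.51 + 0.52 = 7.03 million (jobless and actively searching, or on temporary layoff).
Labor force = 148.15 + 7.03 = 155.18 million.
Not in labor force = 5.05 + 14.14 + 23.67 + 6.28 = 49.14 million (those not working and not actively searching are outside the labor force).
Civilian working-age population = 155.18 + 49.14 = 204.32 million.
Unemployment rate = 7.03 / 155.18 = 4.53%.
Labor force participation rate = 155.18 / 204.32 = 75.95%.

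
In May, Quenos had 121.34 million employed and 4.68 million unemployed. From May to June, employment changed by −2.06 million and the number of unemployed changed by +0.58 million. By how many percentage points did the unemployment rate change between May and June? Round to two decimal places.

May: labor force = 121.34 + 4.68 = 126.02; u = 4.68/126.02 = 3.71%.
June: labor force = 119.28 + 5.26 = 124.54; u = 5.26/124.54 = 4.22%.
Change = 4.22% − 3.71% = +0.51 pp.

The unemployment rate changed by +0.51 percentage points.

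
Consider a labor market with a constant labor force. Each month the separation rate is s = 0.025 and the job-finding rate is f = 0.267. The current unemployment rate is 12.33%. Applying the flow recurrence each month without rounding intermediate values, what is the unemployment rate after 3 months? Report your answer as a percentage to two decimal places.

Unemployment rate after three months ≈ 9.90%.

With a fixed labor force, u_{t+1} = u_t + s·(1−u_t) − f·u_t = u_t·(1−s−f) + s.
Here 1−s−f = 0.708 and s = 0.025.
u_1 = 0.123300 × 0.708 + 0.025 = 0.112296.
u_2 = 0.112296 × 0.708 + 0.025 = 0.104506.
u_3 = 0.104506 × 0.708 + 0.025 = 0.098990.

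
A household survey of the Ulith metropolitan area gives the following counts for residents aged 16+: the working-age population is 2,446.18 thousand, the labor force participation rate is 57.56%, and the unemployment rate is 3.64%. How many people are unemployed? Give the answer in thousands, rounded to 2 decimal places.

Labor force = 0.5756 × 2,446.18 = 1,408.02 thousand.
Unemployed = 0.0364 × 1,408.02 ≈ 51.25 thousand.

About 51.25 thousand are unemployed.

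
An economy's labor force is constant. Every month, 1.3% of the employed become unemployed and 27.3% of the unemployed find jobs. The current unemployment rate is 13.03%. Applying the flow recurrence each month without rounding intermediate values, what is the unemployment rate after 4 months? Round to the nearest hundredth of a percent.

Unemployment rate after four months ≈ 6.75%.

With a fixed labor force, u_{t+1} = u_t + s·(1−u_t) − f·u_t = u_t·(1−s−f) + s.
Here 1−s−f = 0.714 and s = 0.013.
u_1 = 0.130300 × 0.714 + 0.013 = 0.106034.
u_2 = 0.106034 × 0.714 + 0.013 = 0.088708.
u_3 = 0.088708 × 0.714 + 0.013 = 0.076338.
u_4 = 0.076338 × 0.714 + 0.013 = 0.067505.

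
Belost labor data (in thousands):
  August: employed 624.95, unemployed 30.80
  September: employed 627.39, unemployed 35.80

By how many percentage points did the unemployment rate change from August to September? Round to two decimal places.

The unemployment rate changed by +0.70 percentage points.

August: labor force = 624.95 + 30.80 = 655.75; u = 30.80/655.75 = 4.70%.
September: labor force = 627.39 + 35.80 = 663.19; u = 35.80/663.19 = 5.40%.
Change = 5.40% − 4.70% = +0.70 pp.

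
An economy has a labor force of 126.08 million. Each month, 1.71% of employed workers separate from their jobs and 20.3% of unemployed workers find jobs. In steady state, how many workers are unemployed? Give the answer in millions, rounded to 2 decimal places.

Steady-state unemployment rate u* = s/(s+f) = 1.71/(1.71+20.3) = 0.077692.
Unemployed = u* × labor force = 0.077692 × 126.08 ≈ 9.80 million.

About 9.80 million are unemployed in steady state.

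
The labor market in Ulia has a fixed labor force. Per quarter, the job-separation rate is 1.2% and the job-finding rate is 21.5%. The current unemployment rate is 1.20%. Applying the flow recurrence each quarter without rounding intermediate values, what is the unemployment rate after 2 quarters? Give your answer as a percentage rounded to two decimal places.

Unemployment rate after two quarters ≈ 2.84%.

With a fixed labor force, u_{t+1} = u_t + s·(1−u_t) − f·u_t = u_t·(1−s−f) + s.
Here 1−s−f = 0.773 and s = 0.012.
u_1 = 0.012000 × 0.773 + 0.012 = 0.021276.
u_2 = 0.021276 × 0.773 + 0.012 = 0.028446.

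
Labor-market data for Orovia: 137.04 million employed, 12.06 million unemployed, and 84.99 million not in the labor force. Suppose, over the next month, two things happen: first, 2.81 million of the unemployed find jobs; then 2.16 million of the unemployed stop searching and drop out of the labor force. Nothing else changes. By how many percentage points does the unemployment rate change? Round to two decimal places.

The unemployment rate changes by −3.26 percentage points.

Initially, labor force = 137.04 + 12.06 = 149.10 million, so u = 12.06/149.10 = 8.09%.
After the first change, unemployed falls and employed rises by 2.81; labor force unchanged → E = 139.85, U = 9.25, labor force = 149.10 million.
After the second change, unemployed and labor force both fall by 2.16 → E = 139.85, U = 7.09, labor force = 146.94 million.
New unemployment rate = 7.09 / 146.94 = 4.83%.
Change = 4.83% − 8.09% = −3.26 percentage points.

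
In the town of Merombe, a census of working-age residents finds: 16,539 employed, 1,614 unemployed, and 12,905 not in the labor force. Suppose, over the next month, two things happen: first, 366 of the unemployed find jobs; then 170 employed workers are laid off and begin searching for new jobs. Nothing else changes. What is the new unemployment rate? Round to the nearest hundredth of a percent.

New unemployment rate ≈ 7.81%.

Initially, labor force = 16,539 + 1,614 = 18,153, so u = 1,614/18,153 = 8.89%.
After the first change, unemployed falls and employed rises by 366; labor force unchanged → E = 16,905, U = 1,248, labor force = 18,153.
After the second change, employed falls and unemployed rises by 170; labor force unchanged → E = 16,735, U = 1,418, labor force = 18,153.
New unemployment rate = 1,418 / 18,153 = 7.81%.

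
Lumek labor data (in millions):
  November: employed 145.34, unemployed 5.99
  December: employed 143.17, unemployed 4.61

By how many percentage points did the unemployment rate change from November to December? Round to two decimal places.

The unemployment rate changed by −0.84 percentage points.

November: labor force = 145.34 + 5.99 = 151.33; u = 5.99/151.33 = 3.96%.
December: labor force = 143.17 + 4.61 = 147.78; u = 4.61/147.78 = 3.12%.
Change = 3.12% − 3.96% = −0.84 pp.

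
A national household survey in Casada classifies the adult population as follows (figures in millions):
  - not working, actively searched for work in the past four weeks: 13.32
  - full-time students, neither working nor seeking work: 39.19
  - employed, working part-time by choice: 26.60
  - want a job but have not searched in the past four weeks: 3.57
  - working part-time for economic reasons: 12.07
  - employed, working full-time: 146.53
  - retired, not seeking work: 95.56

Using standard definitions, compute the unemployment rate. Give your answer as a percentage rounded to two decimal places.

Employed = 26.60 + 12.07 + 146.53 = 185.20 million (anyone who worked, including part-time for economic reasons, counts as employed).
Unemployed = 13.32 million.
Labor force = 185.20 + 13.32 = 198.52 million.
Unemployment rate = 13.32 / 198.52 = 6.71%.

Unemployment rate ≈ 6.71%.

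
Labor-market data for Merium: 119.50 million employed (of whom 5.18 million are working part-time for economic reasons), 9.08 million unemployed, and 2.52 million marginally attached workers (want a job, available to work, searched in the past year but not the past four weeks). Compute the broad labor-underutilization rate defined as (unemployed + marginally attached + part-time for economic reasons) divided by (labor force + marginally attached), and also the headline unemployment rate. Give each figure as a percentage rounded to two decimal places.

Labor force = 119.50 + 9.08 = 128.58 million.
Numerator = 9.08 + 2.52 + 5.18 = 16.78 million.
Denominator = 128.58 + 2.52 = 131.10 million.
Broad rate = 16.78 / 131.10 = 12.80%.
Headline unemployment rate = 9.08 / 128.58 = 7.06%.

Broad underutilization rate ≈ 12.80%; headline unemployment rate ≈ 7.06%.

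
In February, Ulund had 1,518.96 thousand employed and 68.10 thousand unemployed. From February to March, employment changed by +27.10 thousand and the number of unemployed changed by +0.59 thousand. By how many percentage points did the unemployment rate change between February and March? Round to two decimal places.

February: labor force = 1,518.96 + 68.10 = 1,587.06; u = 68.10/1,587.06 = 4.29%.
March: labor force = 1,546.06 + 68.69 = 1,614.75; u = 68.69/1,614.75 = 4.25%.
Change = 4.25% − 4.29% = −0.04 pp.

The unemployment rate changed by −0.04 percentage points.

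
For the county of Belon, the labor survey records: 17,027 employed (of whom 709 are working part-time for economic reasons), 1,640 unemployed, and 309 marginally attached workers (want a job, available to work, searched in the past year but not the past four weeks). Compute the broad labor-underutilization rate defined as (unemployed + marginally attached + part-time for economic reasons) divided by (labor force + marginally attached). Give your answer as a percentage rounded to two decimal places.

Broad underutilization rate ≈ 14.01%.

Labor force = 17,027 + 1,640 = 18,667.
Numerator = 1,640 + 309 + 709 = 2,658.
Denominator = 18,667 + 309 = 18,976.
Broad rate = 2,658 / 18,976 = 14.01%.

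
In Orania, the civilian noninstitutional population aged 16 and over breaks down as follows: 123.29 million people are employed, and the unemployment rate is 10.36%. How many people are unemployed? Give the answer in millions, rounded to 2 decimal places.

About 14.25 million are unemployed.

Let U be the number unemployed. The labor force is E + U, and U/(E+U) = 0.1036.
So U = 0.1036 × 123.29 / (1 − 0.1036) = 12.7728 / 0.8964 ≈ 14.25 million.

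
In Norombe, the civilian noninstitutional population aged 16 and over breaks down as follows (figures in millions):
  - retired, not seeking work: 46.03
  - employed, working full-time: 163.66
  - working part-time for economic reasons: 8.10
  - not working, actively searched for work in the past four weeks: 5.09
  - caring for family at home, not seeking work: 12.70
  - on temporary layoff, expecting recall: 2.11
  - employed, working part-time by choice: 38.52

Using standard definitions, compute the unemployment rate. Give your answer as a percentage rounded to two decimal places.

Unemployment rate ≈ 3.31%.

Employed = 163.66 + 8.10 + 38.52 = 210.28 million (anyone who worked, including part-time for economic reasons, counts as employed).
Unemployed = 5.09 + 2.11 = 7.20 million (jobless and actively searching, or on temporary layoff).
Labor force = 210.28 + 7.20 = 217.48 million.
Unemployment rate = 7.20 / 217.48 = 3.31%.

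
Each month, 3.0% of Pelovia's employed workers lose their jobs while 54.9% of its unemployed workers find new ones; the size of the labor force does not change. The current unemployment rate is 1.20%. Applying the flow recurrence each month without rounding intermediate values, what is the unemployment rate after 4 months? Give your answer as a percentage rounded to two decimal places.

Unemployment rate after four months ≈ 5.06%.

With a fixed labor force, u_{t+1} = u_t + s·(1−u_t) − f·u_t = u_t·(1−s−f) + s.
Here 1−s−f = 0.421 and s = 0.030.
u_1 = 0.012000 × 0.421 + 0.030 = 0.035052.
u_2 = 0.035052 × 0.421 + 0.030 = 0.044757.
u_3 = 0.044757 × 0.421 + 0.030 = 0.048843.
u_4 = 0.048843 × 0.421 + 0.030 = 0.050563.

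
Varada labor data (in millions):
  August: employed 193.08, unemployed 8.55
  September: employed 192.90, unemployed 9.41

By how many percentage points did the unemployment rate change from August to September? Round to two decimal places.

The unemployment rate changed by +0.41 percentage points.

August: labor force = 193.08 + 8.55 = 201.63; u = 8.55/201.63 = 4.24%.
September: labor force = 192.90 + 9.41 = 202.31; u = 9.41/202.31 = 4.65%.
Change = 4.65% − 4.24% = +0.41 pp.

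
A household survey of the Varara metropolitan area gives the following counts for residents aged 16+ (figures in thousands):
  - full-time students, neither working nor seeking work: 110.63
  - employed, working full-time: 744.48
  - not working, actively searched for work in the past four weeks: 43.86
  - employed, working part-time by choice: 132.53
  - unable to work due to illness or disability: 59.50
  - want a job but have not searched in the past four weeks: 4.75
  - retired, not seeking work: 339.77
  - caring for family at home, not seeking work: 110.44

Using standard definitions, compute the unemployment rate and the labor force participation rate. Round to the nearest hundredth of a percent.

Employed = 744.48 + 132.53 = 877.01 thousand.
Unemployed = 43.86 thousand.
Labor force = 877.01 + 43.86 = 920.87 thousand.
Not in labor force = 110.63 + 59.50 + 4.75 + 339.77 + 110.44 = 625.09 thousand (those not working and not actively searching are outside the labor force — including those who want a job but have given up searching).
Civilian working-age population = 920.87 + 625.09 = 1,545.96 thousand.
Unemployment rate = 43.86 / 920.87 = 4.76%.
Labor force participation rate = 920.87 / 1,545.96 = 59.57%.

Unemployment rate ≈ 4.76%; labor force participation rate ≈ 59.57%.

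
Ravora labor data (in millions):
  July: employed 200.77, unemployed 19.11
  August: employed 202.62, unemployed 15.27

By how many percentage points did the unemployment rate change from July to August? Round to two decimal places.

The unemployment rate changed by −1.68 percentage points.

July: labor force = 200.77 + 19.11 = 219.88; u = 19.11/219.88 = 8.69%.
August: labor force = 202.62 + 15.27 = 217.89; u = 15.27/217.89 = 7.01%.
Change = 7.01% − 8.69% = −1.68 pp.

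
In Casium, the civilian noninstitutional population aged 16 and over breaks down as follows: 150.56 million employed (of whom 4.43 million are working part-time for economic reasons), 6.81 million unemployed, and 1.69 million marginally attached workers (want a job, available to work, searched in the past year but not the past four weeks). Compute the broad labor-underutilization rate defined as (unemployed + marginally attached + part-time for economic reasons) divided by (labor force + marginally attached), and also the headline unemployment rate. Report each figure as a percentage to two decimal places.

Broad underutilization rate ≈ 8.13%; headline unemployment rate ≈ 4.33%.

Labor force = 150.56 + 6.81 = 157.37 million.
Numerator = 6.81 + 1.69 + 4.43 = 12.93 million.
Denominator = 157.37 + 1.69 = 159.06 million.
Broad rate = 12.93 / 159.06 = 8.13%.
Headline unemployment rate = 6.81 / 157.37 = 4.33%.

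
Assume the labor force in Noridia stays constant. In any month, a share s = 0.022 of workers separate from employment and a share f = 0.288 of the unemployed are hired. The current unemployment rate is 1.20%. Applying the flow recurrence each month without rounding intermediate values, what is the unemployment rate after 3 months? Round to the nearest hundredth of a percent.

With a fixed labor force, u_{t+1} = u_t + s·(1−u_t) − f·u_t = u_t·(1−s−f) + s.
Here 1−s−f = 0.690 and s = 0.022.
u_1 = 0.012000 × 0.690 + 0.022 = 0.030280.
u_2 = 0.030280 × 0.690 + 0.022 = 0.042893.
u_3 = 0.042893 × 0.690 + 0.022 = 0.051596.

Unemployment rate after three months ≈ 5.16%.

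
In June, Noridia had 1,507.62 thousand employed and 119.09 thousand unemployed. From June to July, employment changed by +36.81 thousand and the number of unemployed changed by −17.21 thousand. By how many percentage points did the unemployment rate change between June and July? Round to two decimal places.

June: labor force = 1,507.62 + 119.09 = 1,626.71; u = 119.09/1,626.71 = 7.32%.
July: labor force = 1,544.43 + 101.88 = 1,646.31; u = 101.88/1,646.31 = 6.19%.
Change = 6.19% − 7.32% = −1.13 pp.

The unemployment rate changed by −1.13 percentage points.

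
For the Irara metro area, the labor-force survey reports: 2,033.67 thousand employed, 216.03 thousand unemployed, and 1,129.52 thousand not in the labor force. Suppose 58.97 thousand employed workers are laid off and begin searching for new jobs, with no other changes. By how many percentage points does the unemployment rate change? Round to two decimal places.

The unemployment rate changes by +2.62 percentage points.

Initially, labor force = 2,033.67 + 216.03 = 2,249.70 thousand, so u = 216.03/2,249.70 = 9.60%.
After the change, employed falls and unemployed rises by 58.97; labor force unchanged → E = 1,974.70, U = 275.00, labor force = 2,249.70 thousand.
New unemployment rate = 275.00 / 2,249.70 = 12.22%.
Change = 12.22% − 9.60% = +2.62 percentage points.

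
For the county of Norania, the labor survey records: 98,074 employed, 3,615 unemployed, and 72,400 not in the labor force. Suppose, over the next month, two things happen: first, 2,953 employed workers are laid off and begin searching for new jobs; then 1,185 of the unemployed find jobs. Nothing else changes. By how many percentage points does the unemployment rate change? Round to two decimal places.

The unemployment rate changes by +1.74 percentage points.

Initially, labor force = 98,074 + 3,615 = 101,689, so u = 3,615/101,689 = 3.55%.
After the first change, employed falls and unemployed rises by 2,953; labor force unchanged → E = 95,121, U = 6,568, labor force = 101,689.
After the second change, unemployed falls and employed rises by 1,185; labor force unchanged → E = 96,306, U = 5,383, labor force = 101,689.
New unemployment rate = 5,383 / 101,689 = 5.29%.
Change = 5.29% − 3.55% = +1.74 percentage points.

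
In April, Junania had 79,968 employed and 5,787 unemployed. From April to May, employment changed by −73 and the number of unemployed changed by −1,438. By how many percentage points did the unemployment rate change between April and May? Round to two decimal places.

The unemployment rate changed by −1.59 percentage points.

April: labor force = 79,968 + 5,787 = 85,755; u = 5,787/85,755 = 6.75%.
May: labor force = 79,895 + 4,349 = 84,244; u = 4,349/84,244 = 5.16%.
Change = 5.16% − 6.75% = −1.59 pp.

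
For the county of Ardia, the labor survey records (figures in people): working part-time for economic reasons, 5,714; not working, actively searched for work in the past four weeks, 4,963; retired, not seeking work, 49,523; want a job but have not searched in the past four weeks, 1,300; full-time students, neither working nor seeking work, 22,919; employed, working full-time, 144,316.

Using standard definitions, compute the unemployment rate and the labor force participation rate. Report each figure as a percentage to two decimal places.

Employed = 5,714 + 144,316 = 150,030 (anyone who worked, including part-time for economic reasons, counts as employed).
Unemployed = 4,963.
Labor force = 150,030 + 4,963 = 154,993.
Not in labor force = 49,523 + 1,300 + 22,919 = 73,742 (those not working and not actively searching are outside the labor force — including those who want a job but have given up searching).
Civilian working-age population = 154,993 + 73,742 = 228,735.
Unemployment rate = 4,963 / 154,993 = 3.20%.
Labor force participation rate = 154,993 / 228,735 = 67.76%.

Unemployment rate ≈ 3.20%; labor force participation rate ≈ 67.76%.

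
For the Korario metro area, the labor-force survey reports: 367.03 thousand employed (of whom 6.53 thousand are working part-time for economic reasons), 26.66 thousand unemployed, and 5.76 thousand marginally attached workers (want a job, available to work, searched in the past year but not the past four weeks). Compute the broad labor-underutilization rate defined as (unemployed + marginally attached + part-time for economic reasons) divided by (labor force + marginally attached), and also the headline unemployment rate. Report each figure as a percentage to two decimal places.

Labor force = 367.03 + 26.66 = 393.69 thousand.
Numerator = 26.66 + 5.76 + 6.53 = 38.95 thousand.
Denominator = 393.69 + 5.76 = 399.45 thousand.
Broad rate = 38.95 / 399.45 = 9.75%.
Headline unemployment rate = 26.66 / 393.69 = 6.77%.

Broad underutilization rate ≈ 9.75%; headline unemployment rate ≈ 6.77%.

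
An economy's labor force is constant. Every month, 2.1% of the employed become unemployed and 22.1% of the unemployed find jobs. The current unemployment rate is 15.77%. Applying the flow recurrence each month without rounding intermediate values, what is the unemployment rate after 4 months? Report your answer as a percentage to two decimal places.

Unemployment rate after four months ≈ 11.02%.

With a fixed labor force, u_{t+1} = u_t + s·(1−u_t) − f·u_t = u_t·(1−s−f) + s.
Here 1−s−f = 0.758 and s = 0.021.
u_1 = 0.157700 × 0.758 + 0.021 = 0.140537.
u_2 = 0.140537 × 0.758 + 0.021 = 0.127527.
u_3 = 0.127527 × 0.758 + 0.021 = 0.117665.
u_4 = 0.117665 × 0.758 + 0.021 = 0.110190.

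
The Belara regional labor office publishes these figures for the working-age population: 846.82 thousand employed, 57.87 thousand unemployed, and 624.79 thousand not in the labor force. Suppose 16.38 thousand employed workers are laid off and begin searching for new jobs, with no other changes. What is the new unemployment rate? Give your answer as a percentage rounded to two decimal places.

New unemployment rate ≈ 8.21%.

Initially, labor force = 846.82 + 57.87 = 904.69 thousand, so u = 57.87/904.69 = 6.40%.
After the change, employed falls and unemployed rises by 16.38; labor force unchanged → E = 830.44, U = 74.25, labor force = 904.69 thousand.
New unemployment rate = 74.25 / 904.69 = 8.21%.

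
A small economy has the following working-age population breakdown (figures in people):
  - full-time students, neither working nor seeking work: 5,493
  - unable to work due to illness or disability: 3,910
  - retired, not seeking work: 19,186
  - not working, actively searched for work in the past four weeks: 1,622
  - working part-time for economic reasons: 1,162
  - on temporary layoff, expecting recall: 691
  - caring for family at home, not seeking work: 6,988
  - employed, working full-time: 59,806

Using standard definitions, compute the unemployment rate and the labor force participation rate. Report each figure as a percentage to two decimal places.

Employed = 1,162 + 59,806 = 60,968 (anyone who worked, including part-time for economic reasons, counts as employed).
Unemployed = 1,622 + 691 = 2,313 (jobless and actively searching, or on temporary layoff).
Labor force = 60,968 + 2,313 = 63,281.
Not in labor force = 5,493 + 3,910 + 19,186 + 6,988 = 35,577 (those not working and not actively searching are outside the labor force).
Civilian working-age population = 63,281 + 35,577 = 98,858.
Unemployment rate = 2,313 / 63,281 = 3.66%.
Labor force participation rate = 63,281 / 98,858 = 64.01%.

Unemployment rate ≈ 3.66%; labor force participation rate ≈ 64.01%.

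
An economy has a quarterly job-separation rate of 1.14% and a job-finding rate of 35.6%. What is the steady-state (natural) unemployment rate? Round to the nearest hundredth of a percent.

At steady state the flows balance: s·E = f·U, so U/(E+U) = s/(s+f).
u* = 1.14 / (1.14 + 35.6) = 1.14 / 36.74 = 3.10%.

Steady-state unemployment rate ≈ 3.10%.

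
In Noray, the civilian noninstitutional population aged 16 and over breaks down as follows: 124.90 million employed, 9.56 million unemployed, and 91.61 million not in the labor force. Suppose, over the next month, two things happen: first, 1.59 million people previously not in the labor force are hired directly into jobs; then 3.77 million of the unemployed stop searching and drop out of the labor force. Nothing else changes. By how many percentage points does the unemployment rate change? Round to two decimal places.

The unemployment rate changes by −2.73 percentage points.

Initially, labor force = 124.90 + 9.56 = 134.46 million, so u = 9.56/134.46 = 7.11%.
After the first change, employed and labor force both rise by 1.59; unemployed unchanged → E = 126.49, U = 9.56, labor force = 136.05 million.
After the second change, unemployed and labor force both fall by 3.77 → E = 126.49, U = 5.79, labor force = 132.28 million.
New unemployment rate = 5.79 / 132.28 = 4.38%.
Change = 4.38% − 7.11% = −2.73 percentage points.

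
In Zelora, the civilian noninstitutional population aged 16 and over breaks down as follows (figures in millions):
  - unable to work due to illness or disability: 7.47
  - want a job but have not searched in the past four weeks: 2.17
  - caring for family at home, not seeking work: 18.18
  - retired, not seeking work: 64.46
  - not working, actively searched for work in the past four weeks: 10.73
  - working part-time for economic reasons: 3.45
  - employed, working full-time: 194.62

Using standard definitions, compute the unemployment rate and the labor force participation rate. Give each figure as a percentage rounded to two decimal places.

Employed = 3.45 + 194.62 = 198.07 million (anyone who worked, including part-time for economic reasons, counts as employed).
Unemployed = 10.73 million.
Labor force = 198.07 + 10.73 = 208.80 million.
Not in labor force = 7.47 + 2.17 + 18.18 + 64.46 = 92.28 million (those not working and not actively searching are outside the labor force — including those who want a job but have given up searching).
Civilian working-age population = 208.80 + 92.28 = 301.08 million.
Unemployment rate = 10.73 / 208.80 = 5.14%.
Labor force participation rate = 208.80 / 301.08 = 69.35%.

Unemployment rate ≈ 5.14%; labor force participation rate ≈ 69.35%.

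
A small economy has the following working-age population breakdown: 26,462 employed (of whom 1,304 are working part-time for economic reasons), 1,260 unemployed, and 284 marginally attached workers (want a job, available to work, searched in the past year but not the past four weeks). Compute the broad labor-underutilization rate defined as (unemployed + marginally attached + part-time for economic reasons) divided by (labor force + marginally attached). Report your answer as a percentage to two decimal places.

Labor force = 26,462 + 1,260 = 27,722.
Numerator = 1,260 + 284 + 1,304 = 2,848.
Denominator = 27,722 + 284 = 28,006.
Broad rate = 2,848 / 28,006 = 10.17%.

Broad underutilization rate ≈ 10.17%.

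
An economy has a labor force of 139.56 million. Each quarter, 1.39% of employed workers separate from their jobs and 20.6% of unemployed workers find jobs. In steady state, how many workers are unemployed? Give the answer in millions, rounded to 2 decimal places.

Steady-state unemployment rate u* = s/(s+f) = 1.39/(1.39+20.6) = 0.063211.
Unemployed = u* × labor force = 0.063211 × 139.56 ≈ 8.82 million.

About 8.82 million are unemployed in steady state.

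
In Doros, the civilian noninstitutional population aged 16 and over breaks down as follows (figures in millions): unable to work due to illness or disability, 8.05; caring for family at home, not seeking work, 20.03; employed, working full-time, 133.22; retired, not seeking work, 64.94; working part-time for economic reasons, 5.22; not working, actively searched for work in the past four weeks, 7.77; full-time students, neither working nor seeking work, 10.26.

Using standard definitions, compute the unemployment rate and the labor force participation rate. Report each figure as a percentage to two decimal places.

Unemployment rate ≈ 5.31%; labor force participation rate ≈ 58.60%.

Employed = 133.22 + 5.22 = 138.44 million (anyone who worked, including part-time for economic reasons, counts as employed).
Unemployed = 7.77 million.
Labor force = 138.44 + 7.77 = 146.21 million.
Not in labor force = 8.05 + 20.03 + 64.94 + 10.26 = 103.28 million (those not working and not actively searching are outside the labor force).
Civilian working-age population = 146.21 + 103.28 = 249.49 million.
Unemployment rate = 7.77 / 146.21 = 5.31%.
Labor force participation rate = 146.21 / 249.49 = 58.60%.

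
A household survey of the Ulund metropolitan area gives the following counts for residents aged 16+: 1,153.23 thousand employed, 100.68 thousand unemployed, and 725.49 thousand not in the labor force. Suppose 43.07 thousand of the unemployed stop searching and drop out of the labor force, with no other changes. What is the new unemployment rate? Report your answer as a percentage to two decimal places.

New unemployment rate ≈ 4.76%.

Initially, labor force = 1,153.23 + 100.68 = 1,253.91 thousand, so u = 100.68/1,253.91 = 8.03%.
After the change, unemployed and labor force both fall by 43.07 → E = 1,153.23, U = 57.61, labor force = 1,210.84 thousand.
New unemployment rate = 57.61 / 1,210.84 = 4.76%.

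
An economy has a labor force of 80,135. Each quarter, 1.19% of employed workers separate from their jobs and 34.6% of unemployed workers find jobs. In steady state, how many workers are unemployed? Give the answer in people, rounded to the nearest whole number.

Steady-state unemployment rate u* = s/(s+f) = 1.19/(1.19+34.6) = 0.033250.
Unemployed = u* × labor force = 0.033250 × 80,135 ≈ 2,664.

About 2,664 are unemployed in steady state.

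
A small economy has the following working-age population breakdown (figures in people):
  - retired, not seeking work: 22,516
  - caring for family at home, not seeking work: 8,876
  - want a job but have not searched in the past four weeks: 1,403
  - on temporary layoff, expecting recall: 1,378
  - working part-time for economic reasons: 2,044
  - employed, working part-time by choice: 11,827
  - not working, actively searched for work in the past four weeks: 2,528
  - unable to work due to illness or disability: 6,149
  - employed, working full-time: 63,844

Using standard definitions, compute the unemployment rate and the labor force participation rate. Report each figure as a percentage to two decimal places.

Unemployment rate ≈ 4.79%; labor force participation rate ≈ 67.70%.

Employed = 2,044 + 11,827 + 63,844 = 77,715 (anyone who worked, including part-time for economic reasons, counts as employed).
Unemployed = 1,378 + 2,528 = 3,906 (jobless and actively searching, or on temporary layoff).
Labor force = 77,715 + 3,906 = 81,621.
Not in labor force = 22,516 + 8,876 + 1,403 + 6,149 = 38,944 (those not working and not actively searching are outside the labor force — including those who want a job but have given up searching).
Civilian working-age population = 81,621 + 38,944 = 120,565.
Unemployment rate = 3,906 / 81,621 = 4.79%.
Labor force participation rate = 81,621 / 120,565 = 67.70%.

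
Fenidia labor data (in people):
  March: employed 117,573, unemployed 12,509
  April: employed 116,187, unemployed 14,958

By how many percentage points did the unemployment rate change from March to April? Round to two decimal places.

March: labor force = 117,573 + 12,509 = 130,082; u = 12,509/130,082 = 9.62%.
April: labor force = 116,187 + 14,958 = 131,145; u = 14,958/131,145 = 11.41%.
Change = 11.41% − 9.62% = +1.79 pp.

The unemployment rate changed by +1.79 percentage points.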